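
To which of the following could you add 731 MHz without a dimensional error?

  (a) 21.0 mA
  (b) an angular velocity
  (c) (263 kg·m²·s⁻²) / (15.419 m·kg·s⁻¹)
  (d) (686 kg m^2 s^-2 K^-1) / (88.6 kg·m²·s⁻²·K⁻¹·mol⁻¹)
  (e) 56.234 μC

(b)

Reference: Hz = s⁻¹.
Each option:
  (a) A
  (b) [angular velocity] = s⁻¹  ← same
  (c) [kg·m²·s⁻²] / [kg·m·s⁻¹] = m·s⁻¹
  (d) [kg·m²·s⁻²·K⁻¹] / [kg·m²·s⁻²·K⁻¹·mol⁻¹] = mol
  (e) C = s·A
Only (b) matches s⁻¹.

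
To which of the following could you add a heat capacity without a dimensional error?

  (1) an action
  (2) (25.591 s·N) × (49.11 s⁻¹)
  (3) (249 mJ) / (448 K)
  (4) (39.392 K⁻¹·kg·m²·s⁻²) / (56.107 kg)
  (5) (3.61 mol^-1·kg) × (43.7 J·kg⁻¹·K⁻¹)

(3)

Reference: [heat capacity] = kg·m²·s⁻²·K⁻¹.
Each option:
  (1) [action] = kg·m²·s⁻¹
  (2) [kg·m·s⁻¹] · [s⁻¹] = kg·m·s⁻²
  (3) [kg·m²·s⁻²] / [K] = kg·m²·s⁻²·K⁻¹  ← same
  (4) [kg·m²·s⁻²·K⁻¹] / [kg] = m²·s⁻²·K⁻¹
  (5) [kg·mol⁻¹] · [m²·s⁻²·K⁻¹] = kg·m²·s⁻²·K⁻¹·mol⁻¹
Only (3) matches kg·m²·s⁻²·K⁻¹.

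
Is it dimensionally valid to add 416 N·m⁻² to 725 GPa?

Expand each in SI base units:
  416 N·m⁻²:  N·m⁻² = kg·m·s⁻²·m⁻² = kg·m⁻¹·s⁻²
  725 GPa:  Pa = N·m⁻² = kg·m⁻¹·s⁻²
Both are kg·m⁻¹·s⁻², so they have the same dimensions and can be added.

Yes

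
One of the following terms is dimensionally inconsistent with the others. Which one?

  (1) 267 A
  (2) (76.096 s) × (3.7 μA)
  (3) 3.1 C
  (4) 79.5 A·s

In SI base units:
  (1) A
  (2) [s] · [A] = s·A
  (3) C = s·A
  (4) A·s = s·A
All reduce to s·A except (1), which is A.

(1)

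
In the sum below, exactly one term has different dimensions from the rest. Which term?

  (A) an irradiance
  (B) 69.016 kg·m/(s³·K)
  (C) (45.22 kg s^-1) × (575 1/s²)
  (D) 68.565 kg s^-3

(B)

Work out the base dimensions of each:
  (A) [irradiance] = kg·s⁻³
  (B) kg·m·s⁻³·K⁻¹
  (C) [kg·s⁻¹] · [s⁻²] = kg·s⁻³
  (D) kg·s⁻³
All reduce to kg·s⁻³ except (B), which is kg·m·s⁻³·K⁻¹.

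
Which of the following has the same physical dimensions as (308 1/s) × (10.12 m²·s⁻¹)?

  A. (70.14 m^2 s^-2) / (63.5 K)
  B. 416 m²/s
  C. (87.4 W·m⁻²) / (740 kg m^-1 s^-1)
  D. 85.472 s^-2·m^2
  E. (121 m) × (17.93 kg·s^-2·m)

D.

Reference: [s⁻¹] · [m²·s⁻¹] = m²·s⁻².
Each option:
  A. [m²·s⁻²] / [K] = m²·s⁻²·K⁻¹
  B. m²·s⁻¹
  C. [kg·s⁻³] / [kg·m⁻¹·s⁻¹] = m·s⁻²
  D. m²·s⁻²  ← same
  E. [m] · [kg·m·s⁻²] = kg·m²·s⁻²
Only D. matches m²·s⁻².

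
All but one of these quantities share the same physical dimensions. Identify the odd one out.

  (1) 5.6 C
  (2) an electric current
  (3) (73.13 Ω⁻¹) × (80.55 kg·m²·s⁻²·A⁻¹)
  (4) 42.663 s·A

(2)

In SI base units:
  (1) C = s·A
  (2) [electric current] = A
  (3) [kg⁻¹·m⁻²·s³·A²] · [kg·m²·s⁻²·A⁻¹] = s·A
  (4) A·s = s·A
All reduce to s·A except (2), which is A.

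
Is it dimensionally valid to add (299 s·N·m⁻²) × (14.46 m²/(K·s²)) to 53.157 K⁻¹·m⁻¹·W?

Reduce each to base SI dimensions:
  (299 s·N·m⁻²) × (14.46 m²/(K·s²)):  [kg·m⁻¹·s⁻¹] · [m²·s⁻²·K⁻¹] = kg·m·s⁻³·K⁻¹
  53.157 K⁻¹·m⁻¹·W:  W·m⁻¹·K⁻¹ = J·s⁻¹·m⁻¹·K⁻¹ = kg·m·s⁻³·K⁻¹
Both are kg·m·s⁻³·K⁻¹, so they have the same dimensions and can be added.

Yes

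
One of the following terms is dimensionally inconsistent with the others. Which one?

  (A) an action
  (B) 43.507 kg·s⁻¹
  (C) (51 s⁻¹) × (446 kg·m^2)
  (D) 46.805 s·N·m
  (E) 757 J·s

Expand each in SI base units:
  (A) [action] = kg·m²·s⁻¹
  (B) kg·s⁻¹
  (C) [s⁻¹] · [kg·m²] = kg·m²·s⁻¹
  (D) N·m·s = kg·m·s⁻²·m·s = kg·m²·s⁻¹
  (E) J·s = N·m·s = kg·m²·s⁻¹
All reduce to kg·m²·s⁻¹ except (B), which is kg·s⁻¹.

(B)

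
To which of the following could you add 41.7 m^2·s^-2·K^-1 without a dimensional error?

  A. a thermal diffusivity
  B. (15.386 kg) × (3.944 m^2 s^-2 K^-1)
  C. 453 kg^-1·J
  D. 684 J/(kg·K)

Reference: m²·s⁻²·K⁻¹.
Each option:
  A. [thermal diffusivity] = m²·s⁻¹
  B. [kg] · [m²·s⁻²·K⁻¹] = kg·m²·s⁻²·K⁻¹
  C. J·kg⁻¹ = N·m·kg⁻¹ = m²·s⁻²
  D. J·kg⁻¹·K⁻¹ = N·m·kg⁻¹·K⁻¹ = m²·s⁻²·K⁻¹  ← same
Only D. matches m²·s⁻²·K⁻¹.

D.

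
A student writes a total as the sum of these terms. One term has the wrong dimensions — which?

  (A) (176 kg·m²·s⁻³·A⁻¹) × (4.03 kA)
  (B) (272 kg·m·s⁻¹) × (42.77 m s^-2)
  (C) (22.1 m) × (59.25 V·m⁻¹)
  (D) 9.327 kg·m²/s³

(C)

In SI base units:
  (A) [kg·m²·s⁻³·A⁻¹] · [A] = kg·m²·s⁻³
  (B) [kg·m·s⁻¹] · [m·s⁻²] = kg·m²·s⁻³
  (C) [m] · [kg·m·s⁻³·A⁻¹] = kg·m²·s⁻³·A⁻¹
  (D) kg·m²·s⁻³
All reduce to kg·m²·s⁻³ except (C), which is kg·m²·s⁻³·A⁻¹.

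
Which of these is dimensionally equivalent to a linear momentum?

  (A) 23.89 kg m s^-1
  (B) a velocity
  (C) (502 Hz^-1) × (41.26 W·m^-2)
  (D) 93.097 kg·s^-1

Reference: [linear momentum] = kg·m·s⁻¹.
Each option:
  (A) kg·m·s⁻¹  ← same
  (B) [velocity] = m·s⁻¹
  (C) [s] · [kg·s⁻³] = kg·s⁻²
  (D) kg·s⁻¹
Only (A) matches kg·m·s⁻¹.

(A)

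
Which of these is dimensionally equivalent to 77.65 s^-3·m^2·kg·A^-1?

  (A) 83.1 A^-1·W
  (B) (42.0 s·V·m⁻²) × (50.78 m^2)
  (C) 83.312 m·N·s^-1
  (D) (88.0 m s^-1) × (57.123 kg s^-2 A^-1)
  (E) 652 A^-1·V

(A)

Reference: kg·m²·s⁻³·A⁻¹.
Each option:
  (A) W·A⁻¹ = J·s⁻¹·A⁻¹ = kg·m²·s⁻³·A⁻¹  ← same
  (B) [kg·s⁻²·A⁻¹] · [m²] = kg·m²·s⁻²·A⁻¹
  (C) N·m·s⁻¹ = kg·m·s⁻²·m·s⁻¹ = kg·m²·s⁻³
  (D) [m·s⁻¹] · [kg·s⁻²·A⁻¹] = kg·m·s⁻³·A⁻¹
  (E) V·A⁻¹ = J·C⁻¹·A⁻¹ = kg·m²·s⁻³·A⁻²
Only (A) matches kg·m²·s⁻³·A⁻¹.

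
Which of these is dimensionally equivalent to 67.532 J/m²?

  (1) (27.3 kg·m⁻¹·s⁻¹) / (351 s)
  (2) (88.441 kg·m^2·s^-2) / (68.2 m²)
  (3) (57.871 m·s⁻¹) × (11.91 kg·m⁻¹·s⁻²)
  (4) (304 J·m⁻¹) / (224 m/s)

Reference: J·m⁻² = N·m·m⁻² = kg·s⁻².
Each option:
  (1) [kg·m⁻¹·s⁻¹] / [s] = kg·m⁻¹·s⁻²
  (2) [kg·m²·s⁻²] / [m²] = kg·s⁻²  ← same
  (3) [m·s⁻¹] · [kg·m⁻¹·s⁻²] = kg·s⁻³
  (4) [kg·m·s⁻²] / [m·s⁻¹] = kg·s⁻¹
Only (2) matches kg·s⁻².

(2)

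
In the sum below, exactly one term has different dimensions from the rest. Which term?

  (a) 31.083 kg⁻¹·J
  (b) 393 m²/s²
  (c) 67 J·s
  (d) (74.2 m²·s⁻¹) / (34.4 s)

Work out the base dimensions of each:
  (a) J·kg⁻¹ = N·m·kg⁻¹ = m²·s⁻²
  (b) m²·s⁻²
  (c) J·s = N·m·s = kg·m²·s⁻¹
  (d) [m²·s⁻¹] / [s] = m²·s⁻²
All reduce to m²·s⁻² except (c), which is kg·m²·s⁻¹.

(c)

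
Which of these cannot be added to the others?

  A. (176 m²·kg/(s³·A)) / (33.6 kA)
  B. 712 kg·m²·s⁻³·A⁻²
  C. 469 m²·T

Expand each in SI base units:
  A. [kg·m²·s⁻³·A⁻¹] / [A] = kg·m²·s⁻³·A⁻²
  B. kg·m²·s⁻³·A⁻²
  C. T·m² = Wb·m⁻²·m² = kg·m²·s⁻²·A⁻¹
All reduce to kg·m²·s⁻³·A⁻² except C., which is kg·m²·s⁻²·A⁻¹.

C.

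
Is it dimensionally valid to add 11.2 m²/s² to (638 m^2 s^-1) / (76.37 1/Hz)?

Dimensions:
  11.2 m²/s²:  m²·s⁻²
  (638 m^2 s^-1) / (76.37 1/Hz):  [m²·s⁻¹] / [s] = m²·s⁻²
Both are m²·s⁻², so they have the same dimensions and can be added.

Yes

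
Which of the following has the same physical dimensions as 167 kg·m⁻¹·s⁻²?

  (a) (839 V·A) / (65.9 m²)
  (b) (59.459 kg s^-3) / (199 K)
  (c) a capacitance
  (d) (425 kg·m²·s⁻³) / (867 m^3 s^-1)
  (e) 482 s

(d)

Reference: kg·m⁻¹·s⁻².
Each option:
  (a) [kg·m²·s⁻³] / [m²] = kg·s⁻³
  (b) [kg·s⁻³] / [K] = kg·s⁻³·K⁻¹
  (c) [capacitance] = kg⁻¹·m⁻²·s⁴·A²
  (d) [kg·m²·s⁻³] / [m³·s⁻¹] = kg·m⁻¹·s⁻²  ← same
  (e) s
Only (d) matches kg·m⁻¹·s⁻².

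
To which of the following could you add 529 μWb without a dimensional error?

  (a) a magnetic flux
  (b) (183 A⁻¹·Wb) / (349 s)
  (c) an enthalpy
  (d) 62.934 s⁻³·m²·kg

Reference: Wb = V·s = kg·m²·s⁻²·A⁻¹.
Each option:
  (a) [magnetic flux] = kg·m²·s⁻²·A⁻¹  ← same
  (b) [kg·m²·s⁻²·A⁻²] / [s] = kg·m²·s⁻³·A⁻²
  (c) [enthalpy] = kg·m²·s⁻²
  (d) kg·m²·s⁻³
Only (a) matches kg·m²·s⁻²·A⁻¹.

(a)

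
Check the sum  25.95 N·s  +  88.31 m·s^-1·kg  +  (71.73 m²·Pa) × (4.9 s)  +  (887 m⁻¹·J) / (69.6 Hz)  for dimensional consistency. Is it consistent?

Dimensions:
  25.95 N·s:  N·s = kg·m·s⁻²·s = kg·m·s⁻¹
  88.31 m·s^-1·kg:  kg·m·s⁻¹
  (71.73 m²·Pa) × (4.9 s):  [kg·m·s⁻²] · [s] = kg·m·s⁻¹
  (887 m⁻¹·J) / (69.6 Hz):  [kg·m·s⁻²] / [s⁻¹] = kg·m·s⁻¹
Every term reduces to kg·m·s⁻¹.

Yes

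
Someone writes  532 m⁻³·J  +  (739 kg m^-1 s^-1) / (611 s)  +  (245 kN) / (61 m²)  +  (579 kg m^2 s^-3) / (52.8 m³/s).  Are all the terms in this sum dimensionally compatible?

Reduce each to base SI dimensions:
  532 m⁻³·J:  J·m⁻³ = N·m·m⁻³ = kg·m⁻¹·s⁻²
  (739 kg m^-1 s^-1) / (611 s):  [kg·m⁻¹·s⁻¹] / [s] = kg·m⁻¹·s⁻²
  (245 kN) / (61 m²):  [kg·m·s⁻²] / [m²] = kg·m⁻¹·s⁻²
  (579 kg m^2 s^-3) / (52.8 m³/s):  [kg·m²·s⁻³] / [m³·s⁻¹] = kg·m⁻¹·s⁻²
Every term reduces to kg·m⁻¹·s⁻².

Yes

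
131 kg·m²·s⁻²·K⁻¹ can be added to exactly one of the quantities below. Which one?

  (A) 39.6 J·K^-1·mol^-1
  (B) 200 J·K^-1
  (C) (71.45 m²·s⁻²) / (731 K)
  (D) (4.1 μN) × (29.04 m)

(B)

Reference: kg·m²·s⁻²·K⁻¹.
Each option:
  (A) J·mol⁻¹·K⁻¹ = N·m·mol⁻¹·K⁻¹ = kg·m²·s⁻²·K⁻¹·mol⁻¹
  (B) J·K⁻¹ = N·m·K⁻¹ = kg·m²·s⁻²·K⁻¹  ← same
  (C) [m²·s⁻²] / [K] = m²·s⁻²·K⁻¹
  (D) [kg·m·s⁻²] · [m] = kg·m²·s⁻²
Only (B) matches kg·m²·s⁻²·K⁻¹.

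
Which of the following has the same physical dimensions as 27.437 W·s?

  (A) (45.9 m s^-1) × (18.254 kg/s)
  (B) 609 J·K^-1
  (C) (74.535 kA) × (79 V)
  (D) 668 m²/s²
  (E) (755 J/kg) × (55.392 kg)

(E)

Reference: W·s = J·s⁻¹·s = kg·m²·s⁻².
Each option:
  (A) [m·s⁻¹] · [kg·s⁻¹] = kg·m·s⁻²
  (B) J·K⁻¹ = N·m·K⁻¹ = kg·m²·s⁻²·K⁻¹
  (C) [A] · [kg·m²·s⁻³·A⁻¹] = kg·m²·s⁻³
  (D) m²·s⁻²
  (E) [m²·s⁻²] · [kg] = kg·m²·s⁻²  ← same
Only (E) matches kg·m²·s⁻².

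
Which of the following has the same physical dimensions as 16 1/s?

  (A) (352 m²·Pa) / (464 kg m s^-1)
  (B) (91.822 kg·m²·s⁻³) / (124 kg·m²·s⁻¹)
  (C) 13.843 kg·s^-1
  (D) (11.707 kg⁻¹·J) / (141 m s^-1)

(A)

Reference: s⁻¹.
Each option:
  (A) [kg·m·s⁻²] / [kg·m·s⁻¹] = s⁻¹  ← same
  (B) [kg·m²·s⁻³] / [kg·m²·s⁻¹] = s⁻²
  (C) kg·s⁻¹
  (D) [m²·s⁻²] / [m·s⁻¹] = m·s⁻¹
Only (A) matches s⁻¹.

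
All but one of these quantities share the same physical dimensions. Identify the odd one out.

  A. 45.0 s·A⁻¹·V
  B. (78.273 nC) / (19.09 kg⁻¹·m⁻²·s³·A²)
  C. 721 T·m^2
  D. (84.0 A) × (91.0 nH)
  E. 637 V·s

Work out the base dimensions of each:
  A. V·s·A⁻¹ = J·C⁻¹·s·A⁻¹ = kg·m²·s⁻²·A⁻²
  B. [s·A] / [kg⁻¹·m⁻²·s³·A²] = kg·m²·s⁻²·A⁻¹
  C. T·m² = Wb·m⁻²·m² = kg·m²·s⁻²·A⁻¹
  D. [A] · [kg·m²·s⁻²·A⁻²] = kg·m²·s⁻²·A⁻¹
  E. V·s = J·C⁻¹·s = kg·m²·s⁻²·A⁻¹
All reduce to kg·m²·s⁻²·A⁻¹ except A., which is kg·m²·s⁻²·A⁻².

A.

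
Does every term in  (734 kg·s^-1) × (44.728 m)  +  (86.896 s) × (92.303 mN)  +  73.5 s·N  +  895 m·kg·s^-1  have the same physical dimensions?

Yes

Expand each in SI base units:
  (734 kg·s^-1) × (44.728 m):  [kg·s⁻¹] · [m] = kg·m·s⁻¹
  (86.896 s) × (92.303 mN):  [s] · [kg·m·s⁻²] = kg·m·s⁻¹
  73.5 s·N:  N·s = kg·m·s⁻²·s = kg·m·s⁻¹
  895 m·kg·s^-1:  kg·m·s⁻¹
Every term reduces to kg·m·s⁻¹.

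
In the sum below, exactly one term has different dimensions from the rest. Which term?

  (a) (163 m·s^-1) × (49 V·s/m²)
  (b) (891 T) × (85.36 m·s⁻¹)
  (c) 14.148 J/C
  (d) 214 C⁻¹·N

Work out the base dimensions of each:
  (a) [m·s⁻¹] · [kg·s⁻²·A⁻¹] = kg·m·s⁻³·A⁻¹
  (b) [kg·s⁻²·A⁻¹] · [m·s⁻¹] = kg·m·s⁻³·A⁻¹
  (c) J·C⁻¹ = N·m·(s·A)⁻¹ = kg·m²·s⁻³·A⁻¹
  (d) N·C⁻¹ = kg·m·s⁻²·(s·A)⁻¹ = kg·m·s⁻³·A⁻¹
All reduce to kg·m·s⁻³·A⁻¹ except (c), which is kg·m²·s⁻³·A⁻¹.

(c)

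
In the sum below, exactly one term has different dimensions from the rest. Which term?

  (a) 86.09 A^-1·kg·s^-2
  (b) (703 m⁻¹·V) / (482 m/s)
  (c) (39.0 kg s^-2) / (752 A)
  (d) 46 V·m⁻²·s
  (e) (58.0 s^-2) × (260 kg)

(e)

In SI base units:
  (a) kg·s⁻²·A⁻¹
  (b) [kg·m·s⁻³·A⁻¹] / [m·s⁻¹] = kg·s⁻²·A⁻¹
  (c) [kg·s⁻²] / [A] = kg·s⁻²·A⁻¹
  (d) V·s·m⁻² = J·C⁻¹·s·m⁻² = kg·s⁻²·A⁻¹
  (e) [s⁻²] · [kg] = kg·s⁻²
All reduce to kg·s⁻²·A⁻¹ except (e), which is kg·s⁻².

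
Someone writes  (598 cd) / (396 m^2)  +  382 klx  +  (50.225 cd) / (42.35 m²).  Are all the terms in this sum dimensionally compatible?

Reduce each to base SI dimensions:
  (598 cd) / (396 m^2):  [cd] / [m²] = m⁻²·cd
  382 klx:  lx = lm·m⁻² = m⁻²·cd
  (50.225 cd) / (42.35 m²):  [cd] / [m²] = m⁻²·cd
Every term reduces to m⁻²·cd.

Yes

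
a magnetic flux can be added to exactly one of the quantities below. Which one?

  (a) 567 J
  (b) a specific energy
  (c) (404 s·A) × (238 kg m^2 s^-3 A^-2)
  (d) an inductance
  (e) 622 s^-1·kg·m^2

(c)

Reference: [magnetic flux] = kg·m²·s⁻²·A⁻¹.
Each option:
  (a) J = N·m = kg·m²·s⁻²
  (b) [specific energy] = m²·s⁻²
  (c) [s·A] · [kg·m²·s⁻³·A⁻²] = kg·m²·s⁻²·A⁻¹  ← same
  (d) [inductance] = kg·m²·s⁻²·A⁻²
  (e) kg·m²·s⁻¹
Only (c) matches kg·m²·s⁻²·A⁻¹.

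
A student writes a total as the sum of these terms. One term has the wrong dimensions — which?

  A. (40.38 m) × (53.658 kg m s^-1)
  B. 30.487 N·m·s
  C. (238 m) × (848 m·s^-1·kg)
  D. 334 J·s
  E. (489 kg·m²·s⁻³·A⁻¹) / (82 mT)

E.

In SI base units:
  A. [m] · [kg·m·s⁻¹] = kg·m²·s⁻¹
  B. N·m·s = kg·m·s⁻²·m·s = kg·m²·s⁻¹
  C. [m] · [kg·m·s⁻¹] = kg·m²·s⁻¹
  D. J·s = N·m·s = kg·m²·s⁻¹
  E. [kg·m²·s⁻³·A⁻¹] / [kg·s⁻²·A⁻¹] = m²·s⁻¹
All reduce to kg·m²·s⁻¹ except E., which is m²·s⁻¹.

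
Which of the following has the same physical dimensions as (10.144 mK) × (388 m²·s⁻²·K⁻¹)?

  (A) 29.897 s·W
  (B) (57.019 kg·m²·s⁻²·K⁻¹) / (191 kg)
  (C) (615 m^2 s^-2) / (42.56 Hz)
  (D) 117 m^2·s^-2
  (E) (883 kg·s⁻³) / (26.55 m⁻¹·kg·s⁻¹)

Reference: [K] · [m²·s⁻²·K⁻¹] = m²·s⁻².
Each option:
  (A) W·s = J·s⁻¹·s = kg·m²·s⁻²
  (B) [kg·m²·s⁻²·K⁻¹] / [kg] = m²·s⁻²·K⁻¹
  (C) [m²·s⁻²] / [s⁻¹] = m²·s⁻¹
  (D) m²·s⁻²  ← same
  (E) [kg·s⁻³] / [kg·m⁻¹·s⁻¹] = m·s⁻²
Only (D) matches m²·s⁻².

(D)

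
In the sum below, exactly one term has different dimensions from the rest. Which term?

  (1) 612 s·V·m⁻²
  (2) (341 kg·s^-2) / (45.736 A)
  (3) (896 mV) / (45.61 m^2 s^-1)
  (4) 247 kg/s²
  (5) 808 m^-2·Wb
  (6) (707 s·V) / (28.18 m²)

(4)

Expand each in SI base units:
  (1) V·s·m⁻² = J·C⁻¹·s·m⁻² = kg·s⁻²·A⁻¹
  (2) [kg·s⁻²] / [A] = kg·s⁻²·A⁻¹
  (3) [kg·m²·s⁻³·A⁻¹] / [m²·s⁻¹] = kg·s⁻²·A⁻¹
  (4) kg·s⁻²
  (5) Wb·m⁻² = V·s·m⁻² = kg·s⁻²·A⁻¹
  (6) [kg·m²·s⁻²·A⁻¹] / [m²] = kg·s⁻²·A⁻¹
All reduce to kg·s⁻²·A⁻¹ except (4), which is kg·s⁻².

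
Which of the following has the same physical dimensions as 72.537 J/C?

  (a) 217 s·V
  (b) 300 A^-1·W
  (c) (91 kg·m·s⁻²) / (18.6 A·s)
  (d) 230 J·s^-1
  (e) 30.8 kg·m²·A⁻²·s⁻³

Reference: J·C⁻¹ = N·m·(s·A)⁻¹ = kg·m²·s⁻³·A⁻¹.
Each option:
  (a) V·s = J·C⁻¹·s = kg·m²·s⁻²·A⁻¹
  (b) W·A⁻¹ = J·s⁻¹·A⁻¹ = kg·m²·s⁻³·A⁻¹  ← same
  (c) [kg·m·s⁻²] / [s·A] = kg·m·s⁻³·A⁻¹
  (d) J·s⁻¹ = N·m·s⁻¹ = kg·m²·s⁻³
  (e) kg·m²·s⁻³·A⁻²
Only (b) matches kg·m²·s⁻³·A⁻¹.

(b)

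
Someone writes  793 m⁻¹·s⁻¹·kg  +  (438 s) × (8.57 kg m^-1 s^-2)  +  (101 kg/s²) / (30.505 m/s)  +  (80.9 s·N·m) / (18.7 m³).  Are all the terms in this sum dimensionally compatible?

Dimensions:
  793 m⁻¹·s⁻¹·kg:  kg·m⁻¹·s⁻¹
  (438 s) × (8.57 kg m^-1 s^-2):  [s] · [kg·m⁻¹·s⁻²] = kg·m⁻¹·s⁻¹
  (101 kg/s²) / (30.505 m/s):  [kg·s⁻²] / [m·s⁻¹] = kg·m⁻¹·s⁻¹
  (80.9 s·N·m) / (18.7 m³):  [kg·m²·s⁻¹] / [m³] = kg·m⁻¹·s⁻¹
Every term reduces to kg·m⁻¹·s⁻¹.

Yes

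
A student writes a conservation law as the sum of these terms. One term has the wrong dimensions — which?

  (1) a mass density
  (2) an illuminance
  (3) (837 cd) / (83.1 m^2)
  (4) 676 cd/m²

Work out the base dimensions of each:
  (1) [mass density] = kg·m⁻³
  (2) [illuminance] = m⁻²·cd
  (3) [cd] / [m²] = m⁻²·cd
  (4) cd·m⁻² = m⁻²·cd
All reduce to m⁻²·cd except (1), which is kg·m⁻³.

(1)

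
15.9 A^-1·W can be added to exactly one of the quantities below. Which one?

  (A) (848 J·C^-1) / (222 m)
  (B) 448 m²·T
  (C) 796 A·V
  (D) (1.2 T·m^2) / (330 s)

(D)

Reference: W·A⁻¹ = J·s⁻¹·A⁻¹ = kg·m²·s⁻³·A⁻¹.
Each option:
  (A) [kg·m²·s⁻³·A⁻¹] / [m] = kg·m·s⁻³·A⁻¹
  (B) T·m² = Wb·m⁻²·m² = kg·m²·s⁻²·A⁻¹
  (C) V·A = J·C⁻¹·A = kg·m²·s⁻³
  (D) [kg·m²·s⁻²·A⁻¹] / [s] = kg·m²·s⁻³·A⁻¹  ← same
Only (D) matches kg·m²·s⁻³·A⁻¹.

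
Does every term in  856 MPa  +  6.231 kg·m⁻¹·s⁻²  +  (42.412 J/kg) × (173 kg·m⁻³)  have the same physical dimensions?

Yes

Dimensions:
  856 MPa:  Pa = N·m⁻² = kg·m⁻¹·s⁻²
  6.231 kg·m⁻¹·s⁻²:  kg·m⁻¹·s⁻²
  (42.412 J/kg) × (173 kg·m⁻³):  [m²·s⁻²] · [kg·m⁻³] = kg·m⁻¹·s⁻²
Every term reduces to kg·m⁻¹·s⁻².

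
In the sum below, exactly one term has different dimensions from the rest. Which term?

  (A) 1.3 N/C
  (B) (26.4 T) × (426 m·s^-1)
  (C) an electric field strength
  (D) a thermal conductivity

Reduce each to base SI dimensions:
  (A) N·C⁻¹ = kg·m·s⁻²·(s·A)⁻¹ = kg·m·s⁻³·A⁻¹
  (B) [kg·s⁻²·A⁻¹] · [m·s⁻¹] = kg·m·s⁻³·A⁻¹
  (C) [electric field strength] = kg·m·s⁻³·A⁻¹
  (D) [thermal conductivity] = kg·m·s⁻³·K⁻¹
All reduce to kg·m·s⁻³·A⁻¹ except (D), which is kg·m·s⁻³·K⁻¹.

(D)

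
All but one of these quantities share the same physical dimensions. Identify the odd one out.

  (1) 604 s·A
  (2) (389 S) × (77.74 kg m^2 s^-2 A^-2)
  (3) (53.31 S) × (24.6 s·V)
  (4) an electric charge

Dimensions:
  (1) A·s = s·A
  (2) [kg⁻¹·m⁻²·s³·A²] · [kg·m²·s⁻²·A⁻²] = s
  (3) [kg⁻¹·m⁻²·s³·A²] · [kg·m²·s⁻²·A⁻¹] = s·A
  (4) [electric charge] = s·A
All reduce to s·A except (2), which is s.

(2)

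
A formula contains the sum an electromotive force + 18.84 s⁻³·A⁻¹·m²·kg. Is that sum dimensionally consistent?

Reduce each to base SI dimensions:
  an electromotive force:  [electromotive force] = kg·m²·s⁻³·A⁻¹
  18.84 s⁻³·A⁻¹·m²·kg:  kg·m²·s⁻³·A⁻¹
Both are kg·m²·s⁻³·A⁻¹, so they have the same dimensions and can be added.

Yes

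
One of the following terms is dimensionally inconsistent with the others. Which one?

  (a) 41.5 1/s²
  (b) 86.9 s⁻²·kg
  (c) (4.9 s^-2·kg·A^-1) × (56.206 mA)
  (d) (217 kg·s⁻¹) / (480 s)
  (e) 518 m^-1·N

Work out the base dimensions of each:
  (a) s⁻²
  (b) kg·s⁻²
  (c) [kg·s⁻²·A⁻¹] · [A] = kg·s⁻²
  (d) [kg·s⁻¹] / [s] = kg·s⁻²
  (e) N·m⁻¹ = kg·m·s⁻²·m⁻¹ = kg·s⁻²
All reduce to kg·s⁻² except (a), which is s⁻².

(a)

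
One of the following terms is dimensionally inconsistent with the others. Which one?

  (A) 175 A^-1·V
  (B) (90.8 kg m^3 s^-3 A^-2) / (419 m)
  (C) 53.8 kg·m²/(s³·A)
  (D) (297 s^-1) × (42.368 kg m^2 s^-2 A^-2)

(C)

Dimensions:
  (A) V·A⁻¹ = J·C⁻¹·A⁻¹ = kg·m²·s⁻³·A⁻²
  (B) [kg·m³·s⁻³·A⁻²] / [m] = kg·m²·s⁻³·A⁻²
  (C) kg·m²·s⁻³·A⁻¹
  (D) [s⁻¹] · [kg·m²·s⁻²·A⁻²] = kg·m²·s⁻³·A⁻²
All reduce to kg·m²·s⁻³·A⁻² except (C), which is kg·m²·s⁻³·A⁻¹.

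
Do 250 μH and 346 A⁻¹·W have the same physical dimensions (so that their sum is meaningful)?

No

Dimensions:
  250 μH:  H = V·s·A⁻¹ = kg·m²·s⁻²·A⁻²
  346 A⁻¹·W:  W·A⁻¹ = J·s⁻¹·A⁻¹ = kg·m²·s⁻³·A⁻¹
kg·m²·s⁻²·A⁻² ≠ kg·m²·s⁻³·A⁻¹, so they cannot be added.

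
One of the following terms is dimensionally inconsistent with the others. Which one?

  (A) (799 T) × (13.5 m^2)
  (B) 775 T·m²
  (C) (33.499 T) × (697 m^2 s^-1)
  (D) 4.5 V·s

Dimensions:
  (A) [kg·s⁻²·A⁻¹] · [m²] = kg·m²·s⁻²·A⁻¹
  (B) T·m² = Wb·m⁻²·m² = kg·m²·s⁻²·A⁻¹
  (C) [kg·s⁻²·A⁻¹] · [m²·s⁻¹] = kg·m²·s⁻³·A⁻¹
  (D) V·s = J·C⁻¹·s = kg·m²·s⁻²·A⁻¹
All reduce to kg·m²·s⁻²·A⁻¹ except (C), which is kg·m²·s⁻³·A⁻¹.

(C)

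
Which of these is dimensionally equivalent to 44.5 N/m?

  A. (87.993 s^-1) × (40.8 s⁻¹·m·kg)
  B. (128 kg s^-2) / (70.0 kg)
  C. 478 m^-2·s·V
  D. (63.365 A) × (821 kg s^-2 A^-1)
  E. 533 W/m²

Reference: N·m⁻¹ = kg·m·s⁻²·m⁻¹ = kg·s⁻².
Each option:
  A. [s⁻¹] · [kg·m·s⁻¹] = kg·m·s⁻²
  B. [kg·s⁻²] / [kg] = s⁻²
  C. V·s·m⁻² = J·C⁻¹·s·m⁻² = kg·s⁻²·A⁻¹
  D. [A] · [kg·s⁻²·A⁻¹] = kg·s⁻²  ← same
  E. W·m⁻² = J·s⁻¹·m⁻² = kg·s⁻³
Only D. matches kg·s⁻².

D.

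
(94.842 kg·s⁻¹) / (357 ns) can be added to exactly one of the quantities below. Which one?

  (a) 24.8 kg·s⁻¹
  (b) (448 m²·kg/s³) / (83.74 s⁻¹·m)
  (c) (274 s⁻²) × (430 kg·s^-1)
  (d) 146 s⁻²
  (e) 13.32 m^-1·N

Reference: [kg·s⁻¹] / [s] = kg·s⁻².
Each option:
  (a) kg·s⁻¹
  (b) [kg·m²·s⁻³] / [m·s⁻¹] = kg·m·s⁻²
  (c) [s⁻²] · [kg·s⁻¹] = kg·s⁻³
  (d) s⁻²
  (e) N·m⁻¹ = kg·m·s⁻²·m⁻¹ = kg·s⁻²  ← same
Only (e) matches kg·s⁻².

(e)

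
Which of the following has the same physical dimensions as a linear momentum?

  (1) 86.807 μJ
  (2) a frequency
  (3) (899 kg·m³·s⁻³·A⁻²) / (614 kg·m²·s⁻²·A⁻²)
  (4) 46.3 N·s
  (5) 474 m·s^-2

Reference: [linear momentum] = kg·m·s⁻¹.
Each option:
  (1) J = N·m = kg·m²·s⁻²
  (2) [frequency] = s⁻¹
  (3) [kg·m³·s⁻³·A⁻²] / [kg·m²·s⁻²·A⁻²] = m·s⁻¹
  (4) N·s = kg·m·s⁻²·s = kg·m·s⁻¹  ← same
  (5) m·s⁻²
Only (4) matches kg·m·s⁻¹.

(4)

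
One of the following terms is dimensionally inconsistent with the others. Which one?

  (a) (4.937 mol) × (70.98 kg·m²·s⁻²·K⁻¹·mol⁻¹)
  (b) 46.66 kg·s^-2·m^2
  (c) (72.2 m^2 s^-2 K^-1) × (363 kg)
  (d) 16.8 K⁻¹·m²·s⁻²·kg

(b)

Dimensions:
  (a) [mol] · [kg·m²·s⁻²·K⁻¹·mol⁻¹] = kg·m²·s⁻²·K⁻¹
  (b) kg·m²·s⁻²
  (c) [m²·s⁻²·K⁻¹] · [kg] = kg·m²·s⁻²·K⁻¹
  (d) kg·m²·s⁻²·K⁻¹
All reduce to kg·m²·s⁻²·K⁻¹ except (b), which is kg·m²·s⁻².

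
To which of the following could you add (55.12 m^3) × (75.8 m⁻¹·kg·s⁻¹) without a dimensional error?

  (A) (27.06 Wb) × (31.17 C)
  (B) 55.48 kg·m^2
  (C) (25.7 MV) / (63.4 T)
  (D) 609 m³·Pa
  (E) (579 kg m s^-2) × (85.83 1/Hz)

Reference: [m³] · [kg·m⁻¹·s⁻¹] = kg·m²·s⁻¹.
Each option:
  (A) [kg·m²·s⁻²·A⁻¹] · [s·A] = kg·m²·s⁻¹  ← same
  (B) kg·m²
  (C) [kg·m²·s⁻³·A⁻¹] / [kg·s⁻²·A⁻¹] = m²·s⁻¹
  (D) Pa·m³ = N·m⁻²·m³ = kg·m²·s⁻²
  (E) [kg·m·s⁻²] · [s] = kg·m·s⁻¹
Only (A) matches kg·m²·s⁻¹.

(A)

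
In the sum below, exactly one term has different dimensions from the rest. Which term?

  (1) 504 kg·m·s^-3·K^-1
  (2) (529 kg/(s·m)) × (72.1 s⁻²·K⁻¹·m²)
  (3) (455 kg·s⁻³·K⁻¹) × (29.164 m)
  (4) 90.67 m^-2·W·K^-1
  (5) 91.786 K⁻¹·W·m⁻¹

Reduce each to base SI dimensions:
  (1) kg·m·s⁻³·K⁻¹
  (2) [kg·m⁻¹·s⁻¹] · [m²·s⁻²·K⁻¹] = kg·m·s⁻³·K⁻¹
  (3) [kg·s⁻³·K⁻¹] · [m] = kg·m·s⁻³·K⁻¹
  (4) W·m⁻²·K⁻¹ = J·s⁻¹·m⁻²·K⁻¹ = kg·s⁻³·K⁻¹
  (5) W·m⁻¹·K⁻¹ = J·s⁻¹·m⁻¹·K⁻¹ = kg·m·s⁻³·K⁻¹
All reduce to kg·m·s⁻³·K⁻¹ except (4), which is kg·s⁻³·K⁻¹.

(4)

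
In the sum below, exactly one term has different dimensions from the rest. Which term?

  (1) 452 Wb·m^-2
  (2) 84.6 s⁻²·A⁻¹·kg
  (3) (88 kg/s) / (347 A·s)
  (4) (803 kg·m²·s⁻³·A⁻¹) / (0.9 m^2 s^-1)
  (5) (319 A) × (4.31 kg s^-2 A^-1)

(5)

Expand each in SI base units:
  (1) Wb·m⁻² = V·s·m⁻² = kg·s⁻²·A⁻¹
  (2) kg·s⁻²·A⁻¹
  (3) [kg·s⁻¹] / [s·A] = kg·s⁻²·A⁻¹
  (4) [kg·m²·s⁻³·A⁻¹] / [m²·s⁻¹] = kg·s⁻²·A⁻¹
  (5) [A] · [kg·s⁻²·A⁻¹] = kg·s⁻²
All reduce to kg·s⁻²·A⁻¹ except (5), which is kg·s⁻².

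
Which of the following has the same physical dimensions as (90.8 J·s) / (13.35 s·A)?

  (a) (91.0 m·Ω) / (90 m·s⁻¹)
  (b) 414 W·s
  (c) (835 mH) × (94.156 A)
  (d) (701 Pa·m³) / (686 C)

Reference: [kg·m²·s⁻¹] / [s·A] = kg·m²·s⁻²·A⁻¹.
Each option:
  (a) [kg·m³·s⁻³·A⁻²] / [m·s⁻¹] = kg·m²·s⁻²·A⁻²
  (b) W·s = J·s⁻¹·s = kg·m²·s⁻²
  (c) [kg·m²·s⁻²·A⁻²] · [A] = kg·m²·s⁻²·A⁻¹  ← same
  (d) [kg·m²·s⁻²] / [s·A] = kg·m²·s⁻³·A⁻¹
Only (c) matches kg·m²·s⁻²·A⁻¹.

(c)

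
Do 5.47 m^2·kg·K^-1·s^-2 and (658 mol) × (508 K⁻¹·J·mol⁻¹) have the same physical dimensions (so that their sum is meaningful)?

In SI base units:
  5.47 m^2·kg·K^-1·s^-2:  kg·m²·s⁻²·K⁻¹
  (658 mol) × (508 K⁻¹·J·mol⁻¹):  [mol] · [kg·m²·s⁻²·K⁻¹·mol⁻¹] = kg·m²·s⁻²·K⁻¹
Both are kg·m²·s⁻²·K⁻¹, so they have the same dimensions and can be added.

Yes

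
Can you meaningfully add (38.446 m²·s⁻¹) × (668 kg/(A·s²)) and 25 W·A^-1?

Dimensions:
  (38.446 m²·s⁻¹) × (668 kg/(A·s²)):  [m²·s⁻¹] · [kg·s⁻²·A⁻¹] = kg·m²·s⁻³·A⁻¹
  25 W·A^-1:  W·A⁻¹ = J·s⁻¹·A⁻¹ = kg·m²·s⁻³·A⁻¹
Both are kg·m²·s⁻³·A⁻¹, so they have the same dimensions and can be added.

Yes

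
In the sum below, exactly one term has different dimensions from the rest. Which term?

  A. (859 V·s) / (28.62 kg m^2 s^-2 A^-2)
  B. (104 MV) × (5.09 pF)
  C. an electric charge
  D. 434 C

Expand each in SI base units:
  A. [kg·m²·s⁻²·A⁻¹] / [kg·m²·s⁻²·A⁻²] = A
  B. [kg·m²·s⁻³·A⁻¹] · [kg⁻¹·m⁻²·s⁴·A²] = s·A
  C. [electric charge] = s·A
  D. C = s·A
All reduce to s·A except A., which is A.

A.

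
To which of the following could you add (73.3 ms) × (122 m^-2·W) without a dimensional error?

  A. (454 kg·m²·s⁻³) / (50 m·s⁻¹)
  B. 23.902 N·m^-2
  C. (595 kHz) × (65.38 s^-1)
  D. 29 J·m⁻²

Reference: [s] · [kg·s⁻³] = kg·s⁻².
Each option:
  A. [kg·m²·s⁻³] / [m·s⁻¹] = kg·m·s⁻²
  B. N·m⁻² = kg·m·s⁻²·m⁻² = kg·m⁻¹·s⁻²
  C. [s⁻¹] · [s⁻¹] = s⁻²
  D. J·m⁻² = N·m·m⁻² = kg·s⁻²  ← same
Only D. matches kg·s⁻².

D.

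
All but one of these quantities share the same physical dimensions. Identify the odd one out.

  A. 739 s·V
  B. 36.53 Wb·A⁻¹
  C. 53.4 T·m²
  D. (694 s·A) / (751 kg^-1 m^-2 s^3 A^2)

Expand each in SI base units:
  A. V·s = J·C⁻¹·s = kg·m²·s⁻²·A⁻¹
  B. Wb·A⁻¹ = V·s·A⁻¹ = kg·m²·s⁻²·A⁻²
  C. T·m² = Wb·m⁻²·m² = kg·m²·s⁻²·A⁻¹
  D. [s·A] / [kg⁻¹·m⁻²·s³·A²] = kg·m²·s⁻²·A⁻¹
All reduce to kg·m²·s⁻²·A⁻¹ except B., which is kg·m²·s⁻²·A⁻².

B.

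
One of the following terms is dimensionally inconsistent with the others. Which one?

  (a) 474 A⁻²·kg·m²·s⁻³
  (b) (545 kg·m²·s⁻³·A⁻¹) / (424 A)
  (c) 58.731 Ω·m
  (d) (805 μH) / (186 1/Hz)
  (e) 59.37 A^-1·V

Expand each in SI base units:
  (a) kg·m²·s⁻³·A⁻²
  (b) [kg·m²·s⁻³·A⁻¹] / [A] = kg·m²·s⁻³·A⁻²
  (c) Ω·m = V·A⁻¹·m = kg·m³·s⁻³·A⁻²
  (d) [kg·m²·s⁻²·A⁻²] / [s] = kg·m²·s⁻³·A⁻²
  (e) V·A⁻¹ = J·C⁻¹·A⁻¹ = kg·m²·s⁻³·A⁻²
All reduce to kg·m²·s⁻³·A⁻² except (c), which is kg·m³·s⁻³·A⁻².

(c)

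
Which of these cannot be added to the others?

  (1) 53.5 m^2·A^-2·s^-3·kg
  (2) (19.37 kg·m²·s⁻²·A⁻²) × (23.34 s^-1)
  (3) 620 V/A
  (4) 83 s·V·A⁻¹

(4)

Expand each in SI base units:
  (1) kg·m²·s⁻³·A⁻²
  (2) [kg·m²·s⁻²·A⁻²] · [s⁻¹] = kg·m²·s⁻³·A⁻²
  (3) V·A⁻¹ = J·C⁻¹·A⁻¹ = kg·m²·s⁻³·A⁻²
  (4) V·s·A⁻¹ = J·C⁻¹·s·A⁻¹ = kg·m²·s⁻²·A⁻²
All reduce to kg·m²·s⁻³·A⁻² except (4), which is kg·m²·s⁻²·A⁻².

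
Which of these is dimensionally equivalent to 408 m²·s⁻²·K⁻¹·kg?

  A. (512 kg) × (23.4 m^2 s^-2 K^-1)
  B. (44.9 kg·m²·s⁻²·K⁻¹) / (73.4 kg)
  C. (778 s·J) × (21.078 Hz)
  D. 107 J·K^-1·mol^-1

A.

Reference: kg·m²·s⁻²·K⁻¹.
Each option:
  A. [kg] · [m²·s⁻²·K⁻¹] = kg·m²·s⁻²·K⁻¹  ← same
  B. [kg·m²·s⁻²·K⁻¹] / [kg] = m²·s⁻²·K⁻¹
  C. [kg·m²·s⁻¹] · [s⁻¹] = kg·m²·s⁻²
  D. J·mol⁻¹·K⁻¹ = N·m·mol⁻¹·K⁻¹ = kg·m²·s⁻²·K⁻¹·mol⁻¹
Only A. matches kg·m²·s⁻²·K⁻¹.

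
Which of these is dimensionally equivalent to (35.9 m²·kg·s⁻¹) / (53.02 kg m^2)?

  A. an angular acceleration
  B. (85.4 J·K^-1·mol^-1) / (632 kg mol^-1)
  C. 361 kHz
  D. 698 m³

Reference: [kg·m²·s⁻¹] / [kg·m²] = s⁻¹.
Each option:
  A. [angular acceleration] = s⁻²
  B. [kg·m²·s⁻²·K⁻¹·mol⁻¹] / [kg·mol⁻¹] = m²·s⁻²·K⁻¹
  C. Hz = s⁻¹  ← same
  D. m³
Only C. matches s⁻¹.

C.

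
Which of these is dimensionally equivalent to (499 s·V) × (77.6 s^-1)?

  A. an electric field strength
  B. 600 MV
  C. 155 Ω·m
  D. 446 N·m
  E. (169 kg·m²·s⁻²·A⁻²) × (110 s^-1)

B.

Reference: [kg·m²·s⁻²·A⁻¹] · [s⁻¹] = kg·m²·s⁻³·A⁻¹.
Each option:
  A. [electric field strength] = kg·m·s⁻³·A⁻¹
  B. V = J·C⁻¹ = kg·m²·s⁻³·A⁻¹  ← same
  C. Ω·m = V·A⁻¹·m = kg·m³·s⁻³·A⁻²
  D. N·m = kg·m·s⁻²·m = kg·m²·s⁻²
  E. [kg·m²·s⁻²·A⁻²] · [s⁻¹] = kg·m²·s⁻³·A⁻²
Only B. matches kg·m²·s⁻³·A⁻¹.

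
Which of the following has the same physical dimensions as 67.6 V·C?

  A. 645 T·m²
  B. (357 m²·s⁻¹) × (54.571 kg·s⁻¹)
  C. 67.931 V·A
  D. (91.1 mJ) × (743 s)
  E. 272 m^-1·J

B.

Reference: C·V = s·A·J·C⁻¹ = kg·m²·s⁻².
Each option:
  A. T·m² = Wb·m⁻²·m² = kg·m²·s⁻²·A⁻¹
  B. [m²·s⁻¹] · [kg·s⁻¹] = kg·m²·s⁻²  ← same
  C. V·A = J·C⁻¹·A = kg·m²·s⁻³
  D. [kg·m²·s⁻²] · [s] = kg·m²·s⁻¹
  E. J·m⁻¹ = N·m·m⁻¹ = kg·m·s⁻²
Only B. matches kg·m²·s⁻².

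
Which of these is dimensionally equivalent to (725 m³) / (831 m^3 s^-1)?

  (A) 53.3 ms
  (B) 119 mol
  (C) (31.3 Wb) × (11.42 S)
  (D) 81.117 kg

(A)

Reference: [m³] / [m³·s⁻¹] = s.
Each option:
  (A) s  ← same
  (B) mol
  (C) [kg·m²·s⁻²·A⁻¹] · [kg⁻¹·m⁻²·s³·A²] = s·A
  (D) kg
Only (A) matches s.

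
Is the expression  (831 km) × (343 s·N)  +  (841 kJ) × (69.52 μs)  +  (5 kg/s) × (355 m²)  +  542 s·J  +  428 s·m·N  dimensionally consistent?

Yes

Dimensions:
  (831 km) × (343 s·N):  [m] · [kg·m·s⁻¹] = kg·m²·s⁻¹
  (841 kJ) × (69.52 μs):  [kg·m²·s⁻²] · [s] = kg·m²·s⁻¹
  (5 kg/s) × (355 m²):  [kg·s⁻¹] · [m²] = kg·m²·s⁻¹
  542 s·J:  J·s = N·m·s = kg·m²·s⁻¹
  428 s·m·N:  N·m·s = kg·m·s⁻²·m·s = kg·m²·s⁻¹
Every term reduces to kg·m²·s⁻¹.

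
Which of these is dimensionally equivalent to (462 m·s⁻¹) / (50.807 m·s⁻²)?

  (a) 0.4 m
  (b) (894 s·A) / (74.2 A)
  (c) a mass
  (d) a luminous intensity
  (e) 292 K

Reference: [m·s⁻¹] / [m·s⁻²] = s.
Each option:
  (a) m
  (b) [s·A] / [A] = s  ← same
  (c) [mass] = kg
  (d) [luminous intensity] = cd
  (e) K
Only (b) matches s.

(b)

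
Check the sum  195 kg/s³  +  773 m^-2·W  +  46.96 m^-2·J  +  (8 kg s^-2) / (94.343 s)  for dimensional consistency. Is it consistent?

Expand each in SI base units:
  195 kg/s³:  kg·s⁻³
  773 m^-2·W:  W·m⁻² = J·s⁻¹·m⁻² = kg·s⁻³
  46.96 m^-2·J:  J·m⁻² = N·m·m⁻² = kg·s⁻²
  (8 kg s^-2) / (94.343 s):  [kg·s⁻²] / [s] = kg·s⁻³
The terms do not share a single dimension (kg·s⁻² vs kg·s⁻³).

No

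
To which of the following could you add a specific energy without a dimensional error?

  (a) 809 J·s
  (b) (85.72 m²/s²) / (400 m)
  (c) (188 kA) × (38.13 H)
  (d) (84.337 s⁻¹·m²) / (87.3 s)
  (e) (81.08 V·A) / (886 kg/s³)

Reference: [specific energy] = m²·s⁻².
Each option:
  (a) J·s = N·m·s = kg·m²·s⁻¹
  (b) [m²·s⁻²] / [m] = m·s⁻²
  (c) [A] · [kg·m²·s⁻²·A⁻²] = kg·m²·s⁻²·A⁻¹
  (d) [m²·s⁻¹] / [s] = m²·s⁻²  ← same
  (e) [kg·m²·s⁻³] / [kg·s⁻³] = m²
Only (d) matches m²·s⁻².

(d)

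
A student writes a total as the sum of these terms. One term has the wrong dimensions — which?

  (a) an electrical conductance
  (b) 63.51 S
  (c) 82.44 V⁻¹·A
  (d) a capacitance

Expand each in SI base units:
  (a) [electrical conductance] = kg⁻¹·m⁻²·s³·A²
  (b) S = Ω⁻¹ = kg⁻¹·m⁻²·s³·A²
  (c) A·V⁻¹ = A·(J·C⁻¹)⁻¹ = kg⁻¹·m⁻²·s³·A²
  (d) [capacitance] = kg⁻¹·m⁻²·s⁴·A²
All reduce to kg⁻¹·m⁻²·s³·A² except (d), which is kg⁻¹·m⁻²·s⁴·A².

(d)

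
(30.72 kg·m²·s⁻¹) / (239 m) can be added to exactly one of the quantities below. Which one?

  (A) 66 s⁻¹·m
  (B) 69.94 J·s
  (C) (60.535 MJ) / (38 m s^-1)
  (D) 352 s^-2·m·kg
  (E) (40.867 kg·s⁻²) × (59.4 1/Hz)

(C)

Reference: [kg·m²·s⁻¹] / [m] = kg·m·s⁻¹.
Each option:
  (A) m·s⁻¹
  (B) J·s = N·m·s = kg·m²·s⁻¹
  (C) [kg·m²·s⁻²] / [m·s⁻¹] = kg·m·s⁻¹  ← same
  (D) kg·m·s⁻²
  (E) [kg·s⁻²] · [s] = kg·s⁻¹
Only (C) matches kg·m·s⁻¹.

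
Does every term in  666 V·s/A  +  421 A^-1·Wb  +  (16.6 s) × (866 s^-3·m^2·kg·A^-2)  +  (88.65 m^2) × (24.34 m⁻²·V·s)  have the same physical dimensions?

Reduce each to base SI dimensions:
  666 V·s/A:  V·s·A⁻¹ = J·C⁻¹·s·A⁻¹ = kg·m²·s⁻²·A⁻²
  421 A^-1·Wb:  Wb·A⁻¹ = V·s·A⁻¹ = kg·m²·s⁻²·A⁻²
  (16.6 s) × (866 s^-3·m^2·kg·A^-2):  [s] · [kg·m²·s⁻³·A⁻²] = kg·m²·s⁻²·A⁻²
  (88.65 m^2) × (24.34 m⁻²·V·s):  [m²] · [kg·s⁻²·A⁻¹] = kg·m²·s⁻²·A⁻¹
The terms do not share a single dimension (kg·m²·s⁻²·A⁻² vs kg·m²·s⁻²·A⁻¹).

No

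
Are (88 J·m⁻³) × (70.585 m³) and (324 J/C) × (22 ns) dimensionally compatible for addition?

In SI base units:
  (88 J·m⁻³) × (70.585 m³):  [kg·m⁻¹·s⁻²] · [m³] = kg·m²·s⁻²
  (324 J/C) × (22 ns):  [kg·m²·s⁻³·A⁻¹] · [s] = kg·m²·s⁻²·A⁻¹
kg·m²·s⁻² ≠ kg·m²·s⁻²·A⁻¹, so they cannot be added.

No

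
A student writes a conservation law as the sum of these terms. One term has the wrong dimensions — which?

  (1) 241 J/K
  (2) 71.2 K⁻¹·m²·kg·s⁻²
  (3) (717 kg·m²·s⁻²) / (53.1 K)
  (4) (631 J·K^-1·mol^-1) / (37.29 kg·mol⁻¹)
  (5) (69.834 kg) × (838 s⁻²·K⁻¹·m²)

In SI base units:
  (1) J·K⁻¹ = N·m·K⁻¹ = kg·m²·s⁻²·K⁻¹
  (2) kg·m²·s⁻²·K⁻¹
  (3) [kg·m²·s⁻²] / [K] = kg·m²·s⁻²·K⁻¹
  (4) [kg·m²·s⁻²·K⁻¹·mol⁻¹] / [kg·mol⁻¹] = m²·s⁻²·K⁻¹
  (5) [kg] · [m²·s⁻²·K⁻¹] = kg·m²·s⁻²·K⁻¹
All reduce to kg·m²·s⁻²·K⁻¹ except (4), which is m²·s⁻²·K⁻¹.

(4)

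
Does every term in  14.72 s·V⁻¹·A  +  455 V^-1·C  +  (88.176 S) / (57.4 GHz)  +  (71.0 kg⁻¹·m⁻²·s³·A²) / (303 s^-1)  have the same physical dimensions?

Yes

In SI base units:
  14.72 s·V⁻¹·A:  A·s·V⁻¹ = A·s·(J·C⁻¹)⁻¹ = kg⁻¹·m⁻²·s⁴·A²
  455 V^-1·C:  C·V⁻¹ = s·A·(J·C⁻¹)⁻¹ = kg⁻¹·m⁻²·s⁴·A²
  (88.176 S) / (57.4 GHz):  [kg⁻¹·m⁻²·s³·A²] / [s⁻¹] = kg⁻¹·m⁻²·s⁴·A²
  (71.0 kg⁻¹·m⁻²·s³·A²) / (303 s^-1):  [kg⁻¹·m⁻²·s³·A²] / [s⁻¹] = kg⁻¹·m⁻²·s⁴·A²
Every term reduces to kg⁻¹·m⁻²·s⁴·A².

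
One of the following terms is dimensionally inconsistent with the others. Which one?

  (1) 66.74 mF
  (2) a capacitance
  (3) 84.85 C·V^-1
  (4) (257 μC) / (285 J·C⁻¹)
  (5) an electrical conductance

In SI base units:
  (1) F = C·V⁻¹ = kg⁻¹·m⁻²·s⁴·A²
  (2) [capacitance] = kg⁻¹·m⁻²·s⁴·A²
  (3) C·V⁻¹ = s·A·(J·C⁻¹)⁻¹ = kg⁻¹·m⁻²·s⁴·A²
  (4) [s·A] / [kg·m²·s⁻³·A⁻¹] = kg⁻¹·m⁻²·s⁴·A²
  (5) [electrical conductance] = kg⁻¹·m⁻²·s³·A²
All reduce to kg⁻¹·m⁻²·s⁴·A² except (5), which is kg⁻¹·m⁻²·s³·A².

(5)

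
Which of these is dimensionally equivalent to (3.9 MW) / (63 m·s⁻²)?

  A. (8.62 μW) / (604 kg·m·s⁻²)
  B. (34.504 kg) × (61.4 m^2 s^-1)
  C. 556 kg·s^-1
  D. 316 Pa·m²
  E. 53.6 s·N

E.

Reference: [kg·m²·s⁻³] / [m·s⁻²] = kg·m·s⁻¹.
Each option:
  A. [kg·m²·s⁻³] / [kg·m·s⁻²] = m·s⁻¹
  B. [kg] · [m²·s⁻¹] = kg·m²·s⁻¹
  C. kg·s⁻¹
  D. Pa·m² = N·m⁻²·m² = kg·m·s⁻²
  E. N·s = kg·m·s⁻²·s = kg·m·s⁻¹  ← same
Only E. matches kg·m·s⁻¹.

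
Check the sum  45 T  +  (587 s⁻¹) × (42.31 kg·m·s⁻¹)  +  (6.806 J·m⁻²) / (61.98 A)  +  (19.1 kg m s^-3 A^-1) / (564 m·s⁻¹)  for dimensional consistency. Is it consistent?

Dimensions:
  45 T:  T = Wb·m⁻² = kg·s⁻²·A⁻¹
  (587 s⁻¹) × (42.31 kg·m·s⁻¹):  [s⁻¹] · [kg·m·s⁻¹] = kg·m·s⁻²
  (6.806 J·m⁻²) / (61.98 A):  [kg·s⁻²] / [A] = kg·s⁻²·A⁻¹
  (19.1 kg m s^-3 A^-1) / (564 m·s⁻¹):  [kg·m·s⁻³·A⁻¹] / [m·s⁻¹] = kg·s⁻²·A⁻¹
The terms do not share a single dimension (kg·m·s⁻² vs kg·s⁻²·A⁻¹).

No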